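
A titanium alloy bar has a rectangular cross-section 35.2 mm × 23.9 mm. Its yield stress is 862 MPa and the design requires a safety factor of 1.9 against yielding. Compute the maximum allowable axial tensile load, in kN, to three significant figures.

σ_allow = 862/1.9 = 453.7 MPa.
A = 35.2×23.9 = 841.3 mm².
F_allow = σ_allow × A = 453.7×841.3 = 381700 N.

F_allow = 382 kN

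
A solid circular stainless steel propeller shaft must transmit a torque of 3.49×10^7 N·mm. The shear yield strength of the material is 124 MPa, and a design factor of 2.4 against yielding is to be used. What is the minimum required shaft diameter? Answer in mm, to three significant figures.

Allowable shear stress τ_allow = 124/2.4 = 51.67 MPa.
For a solid shaft τ = 16T/(πd³), so d³ = 16T/(π τ_allow) = 16×3.4900×10^7/(π×51.67) = 3.440×10^6 mm³.
d = (3.440×10^6)^(1/3) = 151.0 mm.

d = 151 mm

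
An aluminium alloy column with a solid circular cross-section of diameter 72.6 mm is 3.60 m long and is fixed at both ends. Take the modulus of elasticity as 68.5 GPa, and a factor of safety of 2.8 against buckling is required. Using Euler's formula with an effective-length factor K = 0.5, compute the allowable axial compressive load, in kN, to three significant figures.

I = πd⁴/64 = π×72.6⁴/64 = 1.364×10^6 mm⁴.
Effective length L_e = KL = 0.5×3.60 m = 1800 mm.
Euler critical load P_cr = π²EI/L_e² = π²×68500×1.364×10^6/1800² = 284600 N.
P_allow = P_cr/n = 284600/2.8 = 101600 N.

P_allow = 102 kN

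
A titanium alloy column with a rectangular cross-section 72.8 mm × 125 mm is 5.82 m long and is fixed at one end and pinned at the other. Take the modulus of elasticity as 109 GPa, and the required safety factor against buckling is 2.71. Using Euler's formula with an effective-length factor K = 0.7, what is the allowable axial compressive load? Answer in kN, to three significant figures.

P_allow = 96.1 kN

Buckling occurs about the weak axis: I_min = h·b³/12 = 125×72.8³/12 = 4.019×10^6 mm⁴ (b = 72.8 mm is the smaller dimension).
Effective length L_e = KL = 0.7×5.82 m = 4074 mm.
Euler critical load P_cr = π²EI/L_e² = π²×109000×4.019×10^6/4074² = 260500 N.
P_allow = P_cr/n = 260500/2.71 = 96130 N.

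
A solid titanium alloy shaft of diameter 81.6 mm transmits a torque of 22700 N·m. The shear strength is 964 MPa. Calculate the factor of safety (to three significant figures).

τ = 16T/(πd³) = 16×2.2700×10^7/(π×81.6³) = 212.8 MPa.
n = τ_limit/τ = 964/212.8 = 4.531.

n = 4.53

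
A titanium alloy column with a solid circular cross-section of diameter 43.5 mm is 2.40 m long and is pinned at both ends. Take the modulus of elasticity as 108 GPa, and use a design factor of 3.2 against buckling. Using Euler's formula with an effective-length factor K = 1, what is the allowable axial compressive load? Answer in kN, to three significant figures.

I = πd⁴/64 = π×43.5⁴/64 = 175800 mm⁴.
Effective length L_e = KL = 1×2.40 m = 2400 mm.
Euler critical load P_cr = π²EI/L_e² = π²×108000×175800/2400² = 32530 N.
P_allow = P_cr/n = 32530/3.2 = 10160 N.

P_allow = 10.2 kN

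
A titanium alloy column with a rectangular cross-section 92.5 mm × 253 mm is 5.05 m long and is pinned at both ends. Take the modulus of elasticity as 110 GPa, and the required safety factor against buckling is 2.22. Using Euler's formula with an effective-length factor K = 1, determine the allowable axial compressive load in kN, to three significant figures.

P_allow = 320 kN

Buckling occurs about the weak axis: I_min = h·b³/12 = 253×92.5³/12 = 1.669×10^7 mm⁴ (b = 92.5 mm is the smaller dimension).
Effective length L_e = KL = 1×5.05 m = 5050 mm.
Euler critical load P_cr = π²EI/L_e² = π²×110000×1.669×10^7/5050² = 710400 N.
P_allow = P_cr/n = 710400/2.22 = 320000 N.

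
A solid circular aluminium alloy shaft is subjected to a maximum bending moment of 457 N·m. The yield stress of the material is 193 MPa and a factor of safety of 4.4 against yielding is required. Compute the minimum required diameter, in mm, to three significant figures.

d = 47.3 mm

σ_allow = 193/4.4 = 43.86 MPa.
For a solid circular section σ = 32M/(πd³), so d³ = 32M/(π σ_allow) = 32×457000/(π×43.86) = 106100 mm³.
d = 47.34 mm.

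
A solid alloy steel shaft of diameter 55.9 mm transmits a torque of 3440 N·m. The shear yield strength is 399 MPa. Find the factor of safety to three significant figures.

n = 3.98

τ = 16T/(πd³) = 16×3440000/(π×55.9³) = 100.3 MPa.
n = τ_limit/τ = 399/100.3 = 3.978.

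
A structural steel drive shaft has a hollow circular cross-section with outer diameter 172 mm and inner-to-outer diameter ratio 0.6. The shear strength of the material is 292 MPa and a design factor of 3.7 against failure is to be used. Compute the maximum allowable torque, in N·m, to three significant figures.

τ_allow = 292/3.7 = 78.92 MPa.
For a hollow shaft T_allow = τ_allow·πd_o³(1−k⁴)/16 with 1−k⁴ = 0.8704, so πd_o³(1−k⁴)/16 = 869600 mm³.
T_allow = 78.92×869600 = 6.863×10^7 N·mm = 68630 N·m.

T_allow = 68600 N·m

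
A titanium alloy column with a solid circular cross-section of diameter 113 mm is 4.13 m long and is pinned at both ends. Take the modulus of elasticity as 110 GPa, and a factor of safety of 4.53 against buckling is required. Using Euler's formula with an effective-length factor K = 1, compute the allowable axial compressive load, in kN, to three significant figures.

I = πd⁴/64 = π×113⁴/64 = 8.004×10^6 mm⁴.
Effective length L_e = KL = 1×4.13 m = 4130 mm.
Euler critical load P_cr = π²EI/L_e² = π²×110000×8.004×10^6/4130² = 509400 N.
P_allow = P_cr/n = 509400/4.53 = 112500 N.

P_allow = 112 kN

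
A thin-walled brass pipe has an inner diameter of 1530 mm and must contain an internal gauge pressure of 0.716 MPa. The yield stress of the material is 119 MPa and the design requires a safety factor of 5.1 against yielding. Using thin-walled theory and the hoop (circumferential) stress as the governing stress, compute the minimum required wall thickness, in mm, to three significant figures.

t = 23.5 mm

σ_allow = 119/5.1 = 23.33 MPa.
Hoop stress σ_h = pD/(2t), so t = pD/(2σ_allow) = 0.716×1530/(2×23.33) = 23.47 mm.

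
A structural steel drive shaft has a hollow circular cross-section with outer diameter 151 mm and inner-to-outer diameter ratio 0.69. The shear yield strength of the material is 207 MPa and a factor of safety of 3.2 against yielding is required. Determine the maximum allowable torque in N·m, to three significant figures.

τ_allow = 207/3.2 = 64.69 MPa.
For a hollow shaft T_allow = τ_allow·πd_o³(1−k⁴)/16 with 1−k⁴ = 0.7733, so πd_o³(1−k⁴)/16 = 522800 mm³.
T_allow = 64.69×522800 = 3.382×10^7 N·mm = 33820 N·m.

T_allow = 33800 N·m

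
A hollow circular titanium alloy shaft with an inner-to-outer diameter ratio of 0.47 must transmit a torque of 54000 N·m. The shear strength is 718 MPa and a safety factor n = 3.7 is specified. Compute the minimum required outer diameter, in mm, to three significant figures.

d_o = 114 mm

τ_allow = 718/3.7 = 194.1 MPa.
For a hollow shaft τ = 16T/[πd_o³(1−k⁴)] with k = 0.47, so 1−k⁴ = 0.9512.
d_o³ = 16T/[π τ_allow (1−k⁴)] = 16×5.4000×10^7/(π×194.1×0.9512) = 1.490×10^6 mm³.
d_o = 114.2 mm.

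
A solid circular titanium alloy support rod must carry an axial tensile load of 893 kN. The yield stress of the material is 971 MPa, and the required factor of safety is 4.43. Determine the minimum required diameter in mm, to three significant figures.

d = 72.0 mm

Allowable stress σ_allow = 971/4.43 = 219.2 MPa.
Required area A = F/σ_allow = 893000/219.2 = 4074 mm².
A = πd²/4 → d = √(4A/π) = 72.02 mm.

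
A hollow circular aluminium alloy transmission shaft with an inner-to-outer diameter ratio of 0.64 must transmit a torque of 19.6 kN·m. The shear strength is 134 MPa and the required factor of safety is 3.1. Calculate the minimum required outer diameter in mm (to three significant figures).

d_o = 141 mm

τ_allow = 134/3.1 = 43.23 MPa.
For a hollow shaft τ = 16T/[πd_o³(1−k⁴)] with k = 0.64, so 1−k⁴ = 0.8322.
d_o³ = 16T/[π τ_allow (1−k⁴)] = 16×1.9600×10^7/(π×43.23×0.8322) = 2.775×10^6 mm³.
d_o = 140.5 mm.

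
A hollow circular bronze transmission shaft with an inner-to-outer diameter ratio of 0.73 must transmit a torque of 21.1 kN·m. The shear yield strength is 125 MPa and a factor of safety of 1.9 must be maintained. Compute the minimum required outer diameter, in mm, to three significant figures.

d_o = 132 mm

τ_allow = 125/1.9 = 65.79 MPa.
For a hollow shaft τ = 16T/[πd_o³(1−k⁴)] with k = 0.73, so 1−k⁴ = 0.7160.
d_o³ = 16T/[π τ_allow (1−k⁴)] = 16×2.1100×10^7/(π×65.79×0.7160) = 2.281×10^6 mm³.
d_o = 131.6 mm.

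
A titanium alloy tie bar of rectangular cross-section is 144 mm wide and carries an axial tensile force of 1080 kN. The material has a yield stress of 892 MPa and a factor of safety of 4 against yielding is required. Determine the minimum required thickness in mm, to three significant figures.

σ_allow = 892/4 = 223.0 MPa.
Required area A = F/σ_allow = 1080000/223.0 = 4843 mm².
t = A/w = 4843/144 = 33.63 mm.

t = 33.6 mm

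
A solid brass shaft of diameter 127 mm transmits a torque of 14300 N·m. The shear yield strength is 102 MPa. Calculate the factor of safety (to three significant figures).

τ = 16T/(πd³) = 16×1.4300×10^7/(π×127³) = 35.55 MPa.
n = τ_limit/τ = 102/35.55 = 2.869.

n = 2.87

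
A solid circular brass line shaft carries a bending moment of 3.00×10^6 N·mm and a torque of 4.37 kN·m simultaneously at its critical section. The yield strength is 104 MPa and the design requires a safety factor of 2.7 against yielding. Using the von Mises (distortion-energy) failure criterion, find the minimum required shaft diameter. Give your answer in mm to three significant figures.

σ_allow = σ_y/n = 104/2.7 = 38.52 MPa.
For a solid shaft σ_b = 32M/(πd³) and τ = 16T/(πd³), so the von Mises stress is σ' = (16/πd³)·√(4M²+3T²).
√(4M²+3T²) = √(4×(3.000×10^6)² + 3×(4.370×10^6)²) = 9.659×10^6 N·mm.
d³ = 16×9.659×10^6/(π×38.52) = 1.277×10^6 mm³.
d = 108.5 mm.

d = 108 mm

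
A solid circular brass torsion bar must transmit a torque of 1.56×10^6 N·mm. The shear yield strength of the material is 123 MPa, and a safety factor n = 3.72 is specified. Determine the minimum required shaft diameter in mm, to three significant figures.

Allowable shear stress τ_allow = 123/3.72 = 33.06 MPa.
For a solid shaft τ = 16T/(πd³), so d³ = 16T/(π τ_allow) = 16×1560000/(π×33.06) = 240300 mm³.
d = (240300)^(1/3) = 62.17 mm.

d = 62.2 mm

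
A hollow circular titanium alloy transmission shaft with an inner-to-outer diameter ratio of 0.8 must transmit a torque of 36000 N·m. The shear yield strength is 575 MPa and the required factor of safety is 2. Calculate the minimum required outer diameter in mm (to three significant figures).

d_o = 103 mm

τ_allow = 575/2 = 287.5 MPa.
For a hollow shaft τ = 16T/[πd_o³(1−k⁴)] with k = 0.8, so 1−k⁴ = 0.5904.
d_o³ = 16T/[π τ_allow (1−k⁴)] = 16×3.6000×10^7/(π×287.5×0.5904) = 1.080×10^6 mm³.
d_o = 102.6 mm.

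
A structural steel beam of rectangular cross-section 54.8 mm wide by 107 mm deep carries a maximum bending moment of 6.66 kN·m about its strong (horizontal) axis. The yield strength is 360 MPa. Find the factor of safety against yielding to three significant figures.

n = 5.65

Section modulus S = bh²/6 = 54.8×107²/6 = 104600 mm³.
σ = M/S = 6660000/104600 = 63.69 MPa.
n = 360/63.69 = 5.652.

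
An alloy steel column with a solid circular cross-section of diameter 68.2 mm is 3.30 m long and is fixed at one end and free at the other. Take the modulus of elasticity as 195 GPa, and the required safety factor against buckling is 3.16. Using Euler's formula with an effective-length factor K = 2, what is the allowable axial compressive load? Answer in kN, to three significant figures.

I = πd⁴/64 = π×68.2⁴/64 = 1.062×10^6 mm⁴.
Effective length L_e = KL = 2×3.30 m = 6600 mm.
Euler critical load P_cr = π²EI/L_e² = π²×195000×1.062×10^6/6600² = 46920 N.
P_allow = P_cr/n = 46920/3.16 = 14850 N.

P_allow = 14.8 kN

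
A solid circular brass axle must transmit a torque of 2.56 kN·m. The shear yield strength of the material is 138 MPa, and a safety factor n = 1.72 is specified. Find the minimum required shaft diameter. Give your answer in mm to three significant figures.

Allowable shear stress τ_allow = 138/1.72 = 80.23 MPa.
For a solid shaft τ = 16T/(πd³), so d³ = 16T/(π τ_allow) = 16×2560000/(π×80.23) = 162500 mm³.
d = (162500)^(1/3) = 54.57 mm.

d = 54.6 mm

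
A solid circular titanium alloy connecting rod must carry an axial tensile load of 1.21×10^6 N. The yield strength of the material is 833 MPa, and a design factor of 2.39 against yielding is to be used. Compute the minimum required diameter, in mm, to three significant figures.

d = 66.5 mm

Allowable stress σ_allow = 833/2.39 = 348.5 MPa.
Required area A = F/σ_allow = 1210000/348.5 = 3472 mm².
A = πd²/4 → d = √(4A/π) = 66.49 mm.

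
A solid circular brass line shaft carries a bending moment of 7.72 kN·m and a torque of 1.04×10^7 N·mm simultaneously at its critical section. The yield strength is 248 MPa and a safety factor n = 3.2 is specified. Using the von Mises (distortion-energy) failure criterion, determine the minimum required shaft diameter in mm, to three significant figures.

d = 116 mm

σ_allow = σ_y/n = 248/3.2 = 77.50 MPa.
For a solid shaft σ_b = 32M/(πd³) and τ = 16T/(πd³), so the von Mises stress is σ' = (16/πd³)·√(4M²+3T²).
√(4M²+3T²) = √(4×(7.720×10^6)² + 3×(1.040×10^7)²) = 2.372×10^7 N·mm.
d³ = 16×2.372×10^7/(π×77.50) = 1.559×10^6 mm³.
d = 116.0 mm.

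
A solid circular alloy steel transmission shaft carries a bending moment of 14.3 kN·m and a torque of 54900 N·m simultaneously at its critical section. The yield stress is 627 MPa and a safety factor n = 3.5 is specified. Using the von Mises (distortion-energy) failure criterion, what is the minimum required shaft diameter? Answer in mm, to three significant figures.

d = 141 mm

σ_allow = σ_y/n = 627/3.5 = 179.1 MPa.
For a solid shaft σ_b = 32M/(πd³) and τ = 16T/(πd³), so the von Mises stress is σ' = (16/πd³)·√(4M²+3T²).
√(4M²+3T²) = √(4×(1.430×10^7)² + 3×(5.490×10^7)²) = 9.930×10^7 N·mm.
d³ = 16×9.930×10^7/(π×179.1) = 2.823×10^6 mm³.
d = 141.3 mm.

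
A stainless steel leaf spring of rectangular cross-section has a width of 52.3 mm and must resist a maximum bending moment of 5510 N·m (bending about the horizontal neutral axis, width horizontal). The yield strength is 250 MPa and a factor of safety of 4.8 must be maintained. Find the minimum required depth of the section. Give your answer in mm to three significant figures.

σ_allow = 250/4.8 = 52.08 MPa.
For a rectangular section σ = 6M/(bh²), so h² = 6M/(b σ_allow) = 6×5510000/(52.3×52.08) = 12140 mm².
h = 110.2 mm.

h = 110 mm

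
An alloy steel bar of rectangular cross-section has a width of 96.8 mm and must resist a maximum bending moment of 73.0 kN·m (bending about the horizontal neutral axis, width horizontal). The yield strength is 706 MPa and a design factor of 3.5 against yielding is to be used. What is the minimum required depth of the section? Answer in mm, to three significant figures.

σ_allow = 706/3.5 = 201.7 MPa.
For a rectangular section σ = 6M/(bh²), so h² = 6M/(b σ_allow) = 6×7.3000×10^7/(96.8×201.7) = 22430 mm².
h = 149.8 mm.

h = 150 mm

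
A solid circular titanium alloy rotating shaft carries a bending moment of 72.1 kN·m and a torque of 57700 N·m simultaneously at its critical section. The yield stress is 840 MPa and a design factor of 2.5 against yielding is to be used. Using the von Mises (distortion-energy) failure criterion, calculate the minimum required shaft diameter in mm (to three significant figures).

σ_allow = σ_y/n = 840/2.5 = 336.0 MPa.
For a solid shaft σ_b = 32M/(πd³) and τ = 16T/(πd³), so the von Mises stress is σ' = (16/πd³)·√(4M²+3T²).
√(4M²+3T²) = √(4×(7.210×10^7)² + 3×(5.770×10^7)²) = 1.754×10^8 N·mm.
d³ = 16×1.754×10^8/(π×336.0) = 2.659×10^6 mm³.
d = 138.5 mm.

d = 139 mm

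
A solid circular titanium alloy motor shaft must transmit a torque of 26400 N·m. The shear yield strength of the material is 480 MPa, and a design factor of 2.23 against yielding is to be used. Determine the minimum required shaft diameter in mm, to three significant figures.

d = 85.5 mm

Allowable shear stress τ_allow = 480/2.23 = 215.2 MPa.
For a solid shaft τ = 16T/(πd³), so d³ = 16T/(π τ_allow) = 16×2.6400×10^7/(π×215.2) = 624700 mm³.
d = (624700)^(1/3) = 85.48 mm.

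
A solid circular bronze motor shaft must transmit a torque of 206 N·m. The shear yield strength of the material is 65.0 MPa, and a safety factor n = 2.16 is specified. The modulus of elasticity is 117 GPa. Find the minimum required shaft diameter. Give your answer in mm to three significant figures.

Allowable shear stress τ_allow = 65.0/2.16 = 30.09 MPa.
For a solid shaft τ = 16T/(πd³), so d³ = 16T/(π τ_allow) = 16×206000/(π×30.09) = 34860 mm³.
d = (34860)^(1/3) = 32.67 mm.

d = 32.7 mm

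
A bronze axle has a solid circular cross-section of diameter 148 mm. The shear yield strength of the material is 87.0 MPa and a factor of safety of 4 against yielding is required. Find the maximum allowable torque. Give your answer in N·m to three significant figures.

T_allow = 13800 N·m

τ_allow = 87.0/4 = 21.75 MPa.
For a solid shaft T_allow = τ_allow·πd³/16; πd³/16 = π×148³/16 = 636500 mm³.
T_allow = 21.75×636500 = 1.384×10^7 N·mm = 13840 N·m.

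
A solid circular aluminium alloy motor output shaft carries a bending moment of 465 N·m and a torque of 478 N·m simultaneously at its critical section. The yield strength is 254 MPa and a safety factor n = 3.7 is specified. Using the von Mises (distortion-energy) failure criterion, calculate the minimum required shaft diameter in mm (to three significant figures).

d = 45.2 mm

σ_allow = σ_y/n = 254/3.7 = 68.65 MPa.
For a solid shaft σ_b = 32M/(πd³) and τ = 16T/(πd³), so the von Mises stress is σ' = (16/πd³)·√(4M²+3T²).
√(4M²+3T²) = √(4×(465000)² + 3×(478000)²) = 1.245×10^6 N·mm.
d³ = 16×1.245×10^6/(π×68.65) = 92370 mm³.
d = 45.20 mm.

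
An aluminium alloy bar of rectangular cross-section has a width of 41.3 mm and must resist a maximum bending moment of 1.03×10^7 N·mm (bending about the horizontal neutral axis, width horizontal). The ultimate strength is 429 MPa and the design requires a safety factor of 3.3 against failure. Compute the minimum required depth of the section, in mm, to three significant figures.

σ_allow = 429/3.3 = 130.0 MPa.
For a rectangular section σ = 6M/(bh²), so h² = 6M/(b σ_allow) = 6×1.0300×10^7/(41.3×130.0) = 11510 mm².
h = 107.3 mm.

h = 107 mm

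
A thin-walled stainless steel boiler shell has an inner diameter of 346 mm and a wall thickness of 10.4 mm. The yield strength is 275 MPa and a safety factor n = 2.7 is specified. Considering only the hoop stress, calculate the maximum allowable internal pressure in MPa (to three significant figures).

σ_allow = 275/2.7 = 101.9 MPa.
σ_h = pD/(2t) → p_allow = 2σ_allow t/D = 2×101.9×10.4/346 = 6.123 MPa.

p_allow = 6.12 MPa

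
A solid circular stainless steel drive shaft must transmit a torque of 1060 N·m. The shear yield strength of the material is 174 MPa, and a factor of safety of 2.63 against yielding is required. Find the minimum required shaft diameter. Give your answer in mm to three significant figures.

Allowable shear stress τ_allow = 174/2.63 = 66.16 MPa.
For a solid shaft τ = 16T/(πd³), so d³ = 16T/(π τ_allow) = 16×1060000/(π×66.16) = 81600 mm³.
d = (81600)^(1/3) = 43.37 mm.

d = 43.4 mm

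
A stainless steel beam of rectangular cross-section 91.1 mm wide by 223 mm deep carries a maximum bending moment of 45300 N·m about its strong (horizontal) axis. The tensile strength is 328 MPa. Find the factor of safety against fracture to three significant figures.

Section modulus S = bh²/6 = 91.1×223²/6 = 755100 mm³.
σ = M/S = 4.5300×10^7/755100 = 60.00 MPa.
n = 328/60.00 = 5.467.

n = 5.47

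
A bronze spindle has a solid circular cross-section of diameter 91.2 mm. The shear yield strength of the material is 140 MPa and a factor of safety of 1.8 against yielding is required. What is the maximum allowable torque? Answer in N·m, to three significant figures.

T_allow = 11600 N·m

τ_allow = 140/1.8 = 77.78 MPa.
For a solid shaft T_allow = τ_allow·πd³/16; πd³/16 = π×91.2³/16 = 148900 mm³.
T_allow = 77.78×148900 = 1.158×10^7 N·mm = 11580 N·m.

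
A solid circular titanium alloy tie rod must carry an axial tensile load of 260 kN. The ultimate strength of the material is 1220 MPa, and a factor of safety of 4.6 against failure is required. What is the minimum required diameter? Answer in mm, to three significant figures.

Allowable stress σ_allow = 1220/4.6 = 265.2 MPa.
Required area A = F/σ_allow = 260000/265.2 = 980.3 mm².
A = πd²/4 → d = √(4A/π) = 35.33 mm.

d = 35.3 mm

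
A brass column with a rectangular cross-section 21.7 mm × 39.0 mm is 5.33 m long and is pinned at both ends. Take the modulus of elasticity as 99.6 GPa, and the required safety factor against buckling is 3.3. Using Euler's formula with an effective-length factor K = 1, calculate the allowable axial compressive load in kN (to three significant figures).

Buckling occurs about the weak axis: I_min = h·b³/12 = 39.0×21.7³/12 = 33210 mm⁴ (b = 21.7 mm is the smaller dimension).
Effective length L_e = KL = 1×5.33 m = 5330 mm.
Euler critical load P_cr = π²EI/L_e² = π²×99600×33210/5330² = 1149 N.
P_allow = P_cr/n = 1149/3.3 = 348.2 N.

P_allow = 0.348 kN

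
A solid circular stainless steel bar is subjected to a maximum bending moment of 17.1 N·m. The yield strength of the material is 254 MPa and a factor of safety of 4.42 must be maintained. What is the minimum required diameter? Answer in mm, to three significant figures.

σ_allow = 254/4.42 = 57.47 MPa.
For a solid circular section σ = 32M/(πd³), so d³ = 32M/(π σ_allow) = 32×17100/(π×57.47) = 3031 mm³.
d = 14.47 mm.

d = 14.5 mm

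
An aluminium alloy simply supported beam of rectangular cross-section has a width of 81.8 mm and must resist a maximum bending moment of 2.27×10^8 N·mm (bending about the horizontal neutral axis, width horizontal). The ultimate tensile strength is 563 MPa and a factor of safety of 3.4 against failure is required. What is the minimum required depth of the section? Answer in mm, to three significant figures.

h = 317 mm

σ_allow = 563/3.4 = 165.6 MPa.
For a rectangular section σ = 6M/(bh²), so h² = 6M/(b σ_allow) = 6×2.2700×10^8/(81.8×165.6) = 100600 mm².
h = 317.1 mm.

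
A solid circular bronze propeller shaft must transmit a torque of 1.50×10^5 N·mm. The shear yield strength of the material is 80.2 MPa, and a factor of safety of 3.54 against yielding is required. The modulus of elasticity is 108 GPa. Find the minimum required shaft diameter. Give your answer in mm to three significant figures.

Allowable shear stress τ_allow = 80.2/3.54 = 22.66 MPa.
For a solid shaft τ = 16T/(πd³), so d³ = 16T/(π τ_allow) = 16×150000/(π×22.66) = 33720 mm³.
d = (33720)^(1/3) = 32.31 mm.

d = 32.3 mm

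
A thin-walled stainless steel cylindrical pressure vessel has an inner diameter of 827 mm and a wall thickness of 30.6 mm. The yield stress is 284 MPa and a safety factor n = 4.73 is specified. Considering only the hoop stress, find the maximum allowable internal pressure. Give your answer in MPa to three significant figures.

p_allow = 4.44 MPa

σ_allow = 284/4.73 = 60.04 MPa.
σ_h = pD/(2t) → p_allow = 2σ_allow t/D = 2×60.04×30.6/827 = 4.443 MPa.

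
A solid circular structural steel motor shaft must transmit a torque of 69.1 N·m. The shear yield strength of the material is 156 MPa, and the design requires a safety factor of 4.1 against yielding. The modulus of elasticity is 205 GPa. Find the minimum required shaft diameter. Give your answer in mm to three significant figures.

Allowable shear stress τ_allow = 156/4.1 = 38.05 MPa.
For a solid shaft τ = 16T/(πd³), so d³ = 16T/(π τ_allow) = 16×69100/(π×38.05) = 9249 mm³.
d = (9249)^(1/3) = 20.99 mm.

d = 21.0 mm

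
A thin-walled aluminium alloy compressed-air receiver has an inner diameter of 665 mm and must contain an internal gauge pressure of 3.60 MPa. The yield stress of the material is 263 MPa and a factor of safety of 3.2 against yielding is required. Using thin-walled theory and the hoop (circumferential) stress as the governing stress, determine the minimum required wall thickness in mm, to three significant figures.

t = 14.6 mm

σ_allow = 263/3.2 = 82.19 MPa.
Hoop stress σ_h = pD/(2t), so t = pD/(2σ_allow) = 3.60×665/(2×82.19) = 14.56 mm.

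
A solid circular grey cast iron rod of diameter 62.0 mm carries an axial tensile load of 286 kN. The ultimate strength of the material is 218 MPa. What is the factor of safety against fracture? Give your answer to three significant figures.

n = 2.30

A = πd²/4 = 3019 mm².
σ = F/A = 286000/3019 = 94.73 MPa.
n = 218/94.73 = 2.301.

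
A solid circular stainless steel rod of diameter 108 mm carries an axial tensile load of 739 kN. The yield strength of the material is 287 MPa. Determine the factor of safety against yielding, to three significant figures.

A = πd²/4 = 9161 mm².
σ = F/A = 739000/9161 = 80.67 MPa.
n = 287/80.67 = 3.558.

n = 3.56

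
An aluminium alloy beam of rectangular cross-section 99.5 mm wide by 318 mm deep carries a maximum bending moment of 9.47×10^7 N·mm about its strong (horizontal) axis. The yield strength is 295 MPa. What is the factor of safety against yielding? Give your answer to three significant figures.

n = 5.22

Section modulus S = bh²/6 = 99.5×318²/6 = 1.677×10^6 mm³.
σ = M/S = 9.4700×10^7/1.677×10^6 = 56.47 MPa.
n = 295/56.47 = 5.224.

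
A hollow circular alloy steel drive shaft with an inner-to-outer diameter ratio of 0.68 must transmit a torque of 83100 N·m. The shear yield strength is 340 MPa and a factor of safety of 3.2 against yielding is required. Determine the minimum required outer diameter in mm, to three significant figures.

τ_allow = 340/3.2 = 106.2 MPa.
For a hollow shaft τ = 16T/[πd_o³(1−k⁴)] with k = 0.68, so 1−k⁴ = 0.7862.
d_o³ = 16T/[π τ_allow (1−k⁴)] = 16×8.3100×10^7/(π×106.2×0.7862) = 5.067×10^6 mm³.
d_o = 171.8 mm.

d_o = 172 mm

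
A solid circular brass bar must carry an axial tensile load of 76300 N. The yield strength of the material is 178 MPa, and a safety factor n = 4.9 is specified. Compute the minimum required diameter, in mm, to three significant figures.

d = 51.7 mm

Allowable stress σ_allow = 178/4.9 = 36.33 MPa.
Required area A = F/σ_allow = 76300/36.33 = 2100 mm².
A = πd²/4 → d = √(4A/π) = 51.71 mm.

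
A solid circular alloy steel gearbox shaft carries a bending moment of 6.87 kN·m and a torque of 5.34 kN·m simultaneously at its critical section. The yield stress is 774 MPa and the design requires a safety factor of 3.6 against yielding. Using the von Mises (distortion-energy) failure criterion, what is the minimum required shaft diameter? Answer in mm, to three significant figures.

d = 73.2 mm

σ_allow = σ_y/n = 774/3.6 = 215.0 MPa.
For a solid shaft σ_b = 32M/(πd³) and τ = 16T/(πd³), so the von Mises stress is σ' = (16/πd³)·√(4M²+3T²).
√(4M²+3T²) = √(4×(6.870×10^6)² + 3×(5.340×10^6)²) = 1.656×10^7 N·mm.
d³ = 16×1.656×10^7/(π×215.0) = 392300 mm³.
d = 73.21 mm.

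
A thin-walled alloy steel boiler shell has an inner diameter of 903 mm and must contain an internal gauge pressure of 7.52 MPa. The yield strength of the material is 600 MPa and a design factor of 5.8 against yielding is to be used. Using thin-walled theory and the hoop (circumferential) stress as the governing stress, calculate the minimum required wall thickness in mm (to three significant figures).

σ_allow = 600/5.8 = 103.4 MPa.
Hoop stress σ_h = pD/(2t), so t = pD/(2σ_allow) = 7.52×903/(2×103.4) = 32.82 mm.

t = 32.8 mm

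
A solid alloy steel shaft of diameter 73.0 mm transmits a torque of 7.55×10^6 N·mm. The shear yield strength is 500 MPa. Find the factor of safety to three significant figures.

τ = 16T/(πd³) = 16×7550000/(π×73.0³) = 98.84 MPa.
n = τ_limit/τ = 500/98.84 = 5.058.

n = 5.06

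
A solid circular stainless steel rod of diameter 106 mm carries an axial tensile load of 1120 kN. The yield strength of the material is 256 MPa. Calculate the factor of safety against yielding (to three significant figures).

n = 2.02

A = πd²/4 = 8825 mm².
σ = F/A = 1120000/8825 = 126.9 MPa.
n = 256/126.9 = 2.017.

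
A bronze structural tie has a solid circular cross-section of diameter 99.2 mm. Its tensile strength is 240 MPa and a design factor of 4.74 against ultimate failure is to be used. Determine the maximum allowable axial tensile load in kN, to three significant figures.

σ_allow = 240/4.74 = 50.63 MPa.
A = πd²/4 = π×99.2²/4 = 7729 mm².
F_allow = σ_allow × A = 50.63×7729 = 391300 N.

F_allow = 391 kN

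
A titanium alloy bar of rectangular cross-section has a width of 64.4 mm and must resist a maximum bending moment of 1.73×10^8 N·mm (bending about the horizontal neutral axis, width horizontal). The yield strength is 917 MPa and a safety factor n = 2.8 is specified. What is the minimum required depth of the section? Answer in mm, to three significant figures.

σ_allow = 917/2.8 = 327.5 MPa.
For a rectangular section σ = 6M/(bh²), so h² = 6M/(b σ_allow) = 6×1.7300×10^8/(64.4×327.5) = 49220 mm².
h = 221.8 mm.

h = 222 mm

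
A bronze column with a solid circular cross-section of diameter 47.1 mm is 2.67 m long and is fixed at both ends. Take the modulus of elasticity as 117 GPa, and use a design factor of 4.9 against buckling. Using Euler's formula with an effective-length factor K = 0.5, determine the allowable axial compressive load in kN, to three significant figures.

I = πd⁴/64 = π×47.1⁴/64 = 241600 mm⁴.
Effective length L_e = KL = 0.5×2.67 m = 1335 mm.
Euler critical load P_cr = π²EI/L_e² = π²×117000×241600/1335² = 156500 N.
P_allow = P_cr/n = 156500/4.9 = 31940 N.

P_allow = 31.9 kN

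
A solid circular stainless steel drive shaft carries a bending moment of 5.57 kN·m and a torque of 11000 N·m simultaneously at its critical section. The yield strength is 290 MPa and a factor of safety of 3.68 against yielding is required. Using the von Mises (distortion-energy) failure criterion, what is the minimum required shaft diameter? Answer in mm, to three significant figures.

σ_allow = σ_y/n = 290/3.68 = 78.80 MPa.
For a solid shaft σ_b = 32M/(πd³) and τ = 16T/(πd³), so the von Mises stress is σ' = (16/πd³)·√(4M²+3T²).
√(4M²+3T²) = √(4×(5.570×10^6)² + 3×(1.100×10^7)²) = 2.207×10^7 N·mm.
d³ = 16×2.207×10^7/(π×78.80) = 1.426×10^6 mm³.
d = 112.6 mm.

d = 113 mm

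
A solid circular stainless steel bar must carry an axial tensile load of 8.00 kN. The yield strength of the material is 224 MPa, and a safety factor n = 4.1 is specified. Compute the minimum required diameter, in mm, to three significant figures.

Allowable stress σ_allow = 224/4.1 = 54.63 MPa.
Required area A = F/σ_allow = 8000.0/54.63 = 146.4 mm².
A = πd²/4 → d = √(4A/π) = 13.65 mm.

d = 13.7 mm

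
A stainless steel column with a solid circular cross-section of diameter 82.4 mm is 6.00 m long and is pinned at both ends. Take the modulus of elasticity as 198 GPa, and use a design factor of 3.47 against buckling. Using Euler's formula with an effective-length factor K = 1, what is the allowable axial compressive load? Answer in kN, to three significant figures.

P_allow = 35.4 kN

I = πd⁴/64 = π×82.4⁴/64 = 2.263×10^6 mm⁴.
Effective length L_e = KL = 1×6.00 m = 6000 mm.
Euler critical load P_cr = π²EI/L_e² = π²×198000×2.263×10^6/6000² = 122800 N.
P_allow = P_cr/n = 122800/3.47 = 35400 N.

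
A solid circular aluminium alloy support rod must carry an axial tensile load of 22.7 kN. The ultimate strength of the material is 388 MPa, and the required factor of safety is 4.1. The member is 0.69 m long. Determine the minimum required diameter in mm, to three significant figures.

Allowable stress σ_allow = 388/4.1 = 94.63 MPa.
Required area A = F/σ_allow = 22700/94.63 = 239.9 mm².
A = πd²/4 → d = √(4A/π) = 17.48 mm.

d = 17.5 mm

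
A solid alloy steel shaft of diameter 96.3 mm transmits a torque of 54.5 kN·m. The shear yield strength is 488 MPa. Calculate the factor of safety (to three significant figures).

τ = 16T/(πd³) = 16×5.4500×10^7/(π×96.3³) = 310.8 MPa.
n = τ_limit/τ = 488/310.8 = 1.570.

n = 1.57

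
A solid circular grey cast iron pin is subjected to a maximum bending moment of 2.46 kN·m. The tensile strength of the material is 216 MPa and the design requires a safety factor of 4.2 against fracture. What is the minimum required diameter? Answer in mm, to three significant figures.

σ_allow = 216/4.2 = 51.43 MPa.
For a solid circular section σ = 32M/(πd³), so d³ = 32M/(π σ_allow) = 32×2460000/(π×51.43) = 487200 mm³.
d = 78.69 mm.

d = 78.7 mm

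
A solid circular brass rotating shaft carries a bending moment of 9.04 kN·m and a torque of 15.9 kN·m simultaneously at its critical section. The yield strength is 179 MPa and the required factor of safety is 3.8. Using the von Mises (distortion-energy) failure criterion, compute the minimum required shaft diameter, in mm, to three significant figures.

d = 153 mm

σ_allow = σ_y/n = 179/3.8 = 47.11 MPa.
For a solid shaft σ_b = 32M/(πd³) and τ = 16T/(πd³), so the von Mises stress is σ' = (16/πd³)·√(4M²+3T²).
√(4M²+3T²) = √(4×(9.040×10^6)² + 3×(1.590×10^7)²) = 3.294×10^7 N·mm.
d³ = 16×3.294×10^7/(π×47.11) = 3.562×10^6 mm³.
d = 152.7 mm.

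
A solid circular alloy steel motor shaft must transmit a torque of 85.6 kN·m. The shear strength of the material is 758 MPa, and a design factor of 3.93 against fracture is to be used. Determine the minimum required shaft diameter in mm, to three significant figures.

d = 131 mm

Allowable shear stress τ_allow = 758/3.93 = 192.9 MPa.
For a solid shaft τ = 16T/(πd³), so d³ = 16T/(π τ_allow) = 16×8.5600×10^7/(π×192.9) = 2.260×10^6 mm³.
d = (2.260×10^6)^(1/3) = 131.2 mm.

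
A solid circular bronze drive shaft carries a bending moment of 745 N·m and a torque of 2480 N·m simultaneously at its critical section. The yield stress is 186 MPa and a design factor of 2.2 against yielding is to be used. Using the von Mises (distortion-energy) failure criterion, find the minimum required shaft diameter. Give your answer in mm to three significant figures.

d = 64.9 mm

σ_allow = σ_y/n = 186/2.2 = 84.55 MPa.
For a solid shaft σ_b = 32M/(πd³) and τ = 16T/(πd³), so the von Mises stress is σ' = (16/πd³)·√(4M²+3T²).
√(4M²+3T²) = √(4×(745000)² + 3×(2.480×10^6)²) = 4.547×10^6 N·mm.
d³ = 16×4.547×10^6/(π×84.55) = 273900 mm³.
d = 64.94 mm.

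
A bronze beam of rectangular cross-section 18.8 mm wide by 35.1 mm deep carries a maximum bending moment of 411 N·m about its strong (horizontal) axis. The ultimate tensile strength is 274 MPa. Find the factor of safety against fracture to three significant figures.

n = 2.57

Section modulus S = bh²/6 = 18.8×35.1²/6 = 3860 mm³.
σ = M/S = 411000/3860 = 106.5 MPa.
n = 274/106.5 = 2.574.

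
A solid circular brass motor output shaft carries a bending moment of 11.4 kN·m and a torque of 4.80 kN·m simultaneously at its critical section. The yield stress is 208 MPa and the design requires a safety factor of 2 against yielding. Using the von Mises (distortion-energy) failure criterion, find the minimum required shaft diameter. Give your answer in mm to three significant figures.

d = 106 mm

σ_allow = σ_y/n = 208/2 = 104.0 MPa.
For a solid shaft σ_b = 32M/(πd³) and τ = 16T/(πd³), so the von Mises stress is σ' = (16/πd³)·√(4M²+3T²).
√(4M²+3T²) = √(4×(1.140×10^7)² + 3×(4.800×10^6)²) = 2.427×10^7 N·mm.
d³ = 16×2.427×10^7/(π×104.0) = 1.188×10^6 mm³.
d = 105.9 mm.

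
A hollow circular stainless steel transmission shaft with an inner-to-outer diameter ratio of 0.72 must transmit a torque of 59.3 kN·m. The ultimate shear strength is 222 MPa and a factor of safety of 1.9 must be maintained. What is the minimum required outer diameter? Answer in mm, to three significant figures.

d_o = 152 mm

τ_allow = 222/1.9 = 116.8 MPa.
For a hollow shaft τ = 16T/[πd_o³(1−k⁴)] with k = 0.72, so 1−k⁴ = 0.7313.
d_o³ = 16T/[π τ_allow (1−k⁴)] = 16×5.9300×10^7/(π×116.8×0.7313) = 3.535×10^6 mm³.
d_o = 152.3 mm.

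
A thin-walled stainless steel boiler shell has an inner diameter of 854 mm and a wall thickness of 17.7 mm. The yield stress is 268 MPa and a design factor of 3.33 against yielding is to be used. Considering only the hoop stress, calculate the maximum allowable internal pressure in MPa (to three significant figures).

p_allow = 3.34 MPa

σ_allow = 268/3.33 = 80.48 MPa.
σ_h = pD/(2t) → p_allow = 2σ_allow t/D = 2×80.48×17.7/854 = 3.336 MPa.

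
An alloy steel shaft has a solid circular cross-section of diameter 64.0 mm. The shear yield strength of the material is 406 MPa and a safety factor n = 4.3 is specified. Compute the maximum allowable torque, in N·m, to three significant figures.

T_allow = 4860 N·m

τ_allow = 406/4.3 = 94.42 MPa.
For a solid shaft T_allow = τ_allow·πd³/16; πd³/16 = π×64.0³/16 = 51470 mm³.
T_allow = 94.42×51470 = 4.860×10^6 N·mm = 4860 N·m.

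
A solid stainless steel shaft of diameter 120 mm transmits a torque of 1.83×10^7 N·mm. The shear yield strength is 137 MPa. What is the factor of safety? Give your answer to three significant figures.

n = 2.54

τ = 16T/(πd³) = 16×1.8300×10^7/(π×120³) = 53.94 MPa.
n = τ_limit/τ = 137/53.94 = 2.540.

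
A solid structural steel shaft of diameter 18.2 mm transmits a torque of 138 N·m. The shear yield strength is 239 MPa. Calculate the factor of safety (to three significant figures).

n = 2.05

τ = 16T/(πd³) = 16×138000/(π×18.2³) = 116.6 MPa.
n = τ_limit/τ = 239/116.6 = 2.050.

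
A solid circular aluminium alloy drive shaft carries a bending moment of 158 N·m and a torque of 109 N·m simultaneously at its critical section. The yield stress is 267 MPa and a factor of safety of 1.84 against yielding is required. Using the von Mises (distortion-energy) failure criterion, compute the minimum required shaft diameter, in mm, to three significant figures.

σ_allow = σ_y/n = 267/1.84 = 145.1 MPa.
For a solid shaft σ_b = 32M/(πd³) and τ = 16T/(πd³), so the von Mises stress is σ' = (16/πd³)·√(4M²+3T²).
√(4M²+3T²) = √(4×(158000)² + 3×(109000)²) = 368100 N·mm.
d³ = 16×368100/(π×145.1) = 12920 mm³.
d = 23.46 mm.

d = 23.5 mm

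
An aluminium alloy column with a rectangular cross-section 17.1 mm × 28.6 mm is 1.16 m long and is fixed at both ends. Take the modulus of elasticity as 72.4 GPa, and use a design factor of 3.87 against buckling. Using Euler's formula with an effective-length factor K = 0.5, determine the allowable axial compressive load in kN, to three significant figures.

Buckling occurs about the weak axis: I_min = h·b³/12 = 28.6×17.1³/12 = 11920 mm⁴ (b = 17.1 mm is the smaller dimension).
Effective length L_e = KL = 0.5×1.16 m = 580.0 mm.
Euler critical load P_cr = π²EI/L_e² = π²×72400×11920/580.0² = 25310 N.
P_allow = P_cr/n = 25310/3.87 = 6541 N.

P_allow = 6.54 kN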